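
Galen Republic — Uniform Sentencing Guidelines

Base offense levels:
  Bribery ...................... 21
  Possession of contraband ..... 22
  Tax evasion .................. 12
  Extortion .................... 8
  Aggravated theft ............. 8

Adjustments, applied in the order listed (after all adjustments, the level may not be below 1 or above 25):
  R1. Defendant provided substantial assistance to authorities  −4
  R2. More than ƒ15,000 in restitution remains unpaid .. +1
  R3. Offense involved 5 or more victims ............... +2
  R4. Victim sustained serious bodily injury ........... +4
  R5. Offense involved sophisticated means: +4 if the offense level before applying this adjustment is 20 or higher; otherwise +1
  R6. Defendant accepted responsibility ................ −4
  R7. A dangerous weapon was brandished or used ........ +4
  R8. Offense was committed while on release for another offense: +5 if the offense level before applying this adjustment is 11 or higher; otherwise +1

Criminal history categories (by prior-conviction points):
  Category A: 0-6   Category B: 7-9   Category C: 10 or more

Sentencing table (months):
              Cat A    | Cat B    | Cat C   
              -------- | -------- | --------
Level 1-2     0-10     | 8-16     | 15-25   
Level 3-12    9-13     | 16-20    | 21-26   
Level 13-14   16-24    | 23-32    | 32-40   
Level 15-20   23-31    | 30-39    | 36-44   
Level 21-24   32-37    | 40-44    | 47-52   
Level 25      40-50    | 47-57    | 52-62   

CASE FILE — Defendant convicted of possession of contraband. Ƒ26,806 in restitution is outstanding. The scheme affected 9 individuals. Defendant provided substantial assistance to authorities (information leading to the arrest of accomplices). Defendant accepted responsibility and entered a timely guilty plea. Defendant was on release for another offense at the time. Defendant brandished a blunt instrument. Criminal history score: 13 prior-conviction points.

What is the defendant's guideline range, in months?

52-62 months

Base offense level for possession of contraband: 22.
R1 applies: 22 − 4 = 18.
R2 applies: 18 + 1 = 19.
R3 applies: 19 + 2 = 21.
R4 does not apply.
R6 applies: 21 − 4 = 17.
R7 applies: 17 + 4 = 21.
R8 applies (level before this adjustment is 21 ≥ 11, so +5): 21 + 5 = 26.
Level 26 exceeds the maximum of 25; capped at 25.
Final offense level: 25.
Criminal history: 13 prior points → Category C (10+).
Level 25 falls in the 25 band.
Grid: Level 25 × Category C = 52-62 months.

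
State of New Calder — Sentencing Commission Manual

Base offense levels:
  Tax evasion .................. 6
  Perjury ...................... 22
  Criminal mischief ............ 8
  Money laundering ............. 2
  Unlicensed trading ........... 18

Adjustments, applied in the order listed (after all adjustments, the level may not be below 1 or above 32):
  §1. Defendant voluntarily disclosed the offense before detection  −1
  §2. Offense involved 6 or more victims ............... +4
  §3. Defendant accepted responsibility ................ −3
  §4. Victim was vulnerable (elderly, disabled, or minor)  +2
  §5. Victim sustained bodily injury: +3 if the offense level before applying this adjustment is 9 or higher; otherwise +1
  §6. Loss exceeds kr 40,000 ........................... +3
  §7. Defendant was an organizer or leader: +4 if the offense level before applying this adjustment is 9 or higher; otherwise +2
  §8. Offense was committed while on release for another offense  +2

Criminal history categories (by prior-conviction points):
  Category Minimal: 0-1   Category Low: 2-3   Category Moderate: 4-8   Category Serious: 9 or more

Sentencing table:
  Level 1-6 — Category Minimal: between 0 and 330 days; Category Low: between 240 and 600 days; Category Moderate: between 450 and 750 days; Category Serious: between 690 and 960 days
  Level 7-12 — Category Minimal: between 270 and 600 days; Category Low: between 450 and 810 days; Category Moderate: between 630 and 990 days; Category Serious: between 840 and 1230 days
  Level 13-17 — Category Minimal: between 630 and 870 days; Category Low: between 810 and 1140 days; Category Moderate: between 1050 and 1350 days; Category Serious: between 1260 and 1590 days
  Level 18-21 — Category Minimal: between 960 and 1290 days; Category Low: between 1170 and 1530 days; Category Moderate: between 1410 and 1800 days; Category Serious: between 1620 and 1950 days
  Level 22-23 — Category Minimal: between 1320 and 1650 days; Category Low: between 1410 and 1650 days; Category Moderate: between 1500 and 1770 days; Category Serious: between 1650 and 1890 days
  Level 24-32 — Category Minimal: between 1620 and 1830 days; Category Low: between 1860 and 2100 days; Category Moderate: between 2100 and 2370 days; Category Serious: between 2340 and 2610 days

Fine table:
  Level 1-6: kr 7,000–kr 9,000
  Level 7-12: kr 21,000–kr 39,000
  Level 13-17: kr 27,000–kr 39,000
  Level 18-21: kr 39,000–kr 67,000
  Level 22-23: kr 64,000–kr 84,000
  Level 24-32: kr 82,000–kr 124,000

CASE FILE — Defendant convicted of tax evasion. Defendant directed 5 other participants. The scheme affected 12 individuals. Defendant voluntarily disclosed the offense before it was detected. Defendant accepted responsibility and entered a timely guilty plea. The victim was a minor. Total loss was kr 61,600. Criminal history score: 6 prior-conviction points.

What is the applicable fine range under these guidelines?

Base offense level for tax evasion: 6.
§1 applies: 6 − 1 = 5.
§2 applies: 5 + 4 = 9.
§3 applies: 9 − 3 = 6.
§4 applies: 6 + 2 = 8.
§6 applies: 8 + 3 = 11.
§7 applies (level before this adjustment is 11 ≥ 9, so +4): 11 + 4 = 15.
§8 does not apply.
Final offense level: 15.
Level 15 falls in the 13-17 band.
Fine table: Level 13-17 → kr 27,000–kr 39,000.

kr 27,000–kr 39,000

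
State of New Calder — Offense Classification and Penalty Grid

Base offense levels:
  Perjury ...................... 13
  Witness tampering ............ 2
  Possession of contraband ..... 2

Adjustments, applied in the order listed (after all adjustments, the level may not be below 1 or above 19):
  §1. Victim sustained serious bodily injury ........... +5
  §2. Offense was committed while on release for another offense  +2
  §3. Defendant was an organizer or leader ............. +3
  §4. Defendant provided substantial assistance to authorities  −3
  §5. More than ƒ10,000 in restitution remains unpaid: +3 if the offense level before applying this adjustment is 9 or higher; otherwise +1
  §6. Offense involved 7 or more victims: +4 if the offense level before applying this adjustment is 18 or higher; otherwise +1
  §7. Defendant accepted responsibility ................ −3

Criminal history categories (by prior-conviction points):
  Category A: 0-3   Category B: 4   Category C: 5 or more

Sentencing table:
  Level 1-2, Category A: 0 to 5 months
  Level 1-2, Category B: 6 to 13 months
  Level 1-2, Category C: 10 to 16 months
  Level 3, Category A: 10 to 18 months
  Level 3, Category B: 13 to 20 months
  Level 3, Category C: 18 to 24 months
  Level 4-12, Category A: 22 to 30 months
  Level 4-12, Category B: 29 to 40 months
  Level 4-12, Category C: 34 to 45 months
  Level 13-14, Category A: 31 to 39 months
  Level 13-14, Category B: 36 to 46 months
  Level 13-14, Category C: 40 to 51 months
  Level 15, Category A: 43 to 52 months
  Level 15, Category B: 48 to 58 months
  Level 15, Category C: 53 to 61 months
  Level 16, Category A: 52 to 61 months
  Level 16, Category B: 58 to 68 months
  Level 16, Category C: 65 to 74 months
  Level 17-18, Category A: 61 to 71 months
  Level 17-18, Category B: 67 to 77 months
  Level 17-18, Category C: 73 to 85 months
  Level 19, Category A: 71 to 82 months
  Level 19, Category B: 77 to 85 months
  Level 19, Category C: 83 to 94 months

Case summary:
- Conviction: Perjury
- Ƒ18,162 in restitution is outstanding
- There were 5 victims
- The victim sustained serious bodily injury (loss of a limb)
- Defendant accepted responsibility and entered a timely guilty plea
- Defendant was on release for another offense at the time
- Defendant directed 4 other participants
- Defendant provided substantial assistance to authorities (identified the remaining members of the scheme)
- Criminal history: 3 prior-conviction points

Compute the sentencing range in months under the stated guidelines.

71-82 months

Base offense level for perjury: 13.
§1 applies: 13 + 5 = 18.
§2 applies: 18 + 2 = 20.
§3 applies: 20 + 3 = 23.
§4 applies: 23 − 3 = 20.
§5 applies (level before this adjustment is 20 ≥ 9, so +3): 20 + 3 = 23.
§6 does not apply.
§7 applies: 23 − 3 = 20.
Level 20 exceeds the maximum of 19; capped at 19.
Final offense level: 19.
Criminal history: 3 prior points → Category A (0-3).
Level 19 falls in the 19 band.
Grid: Level 19 × Category A = 71-82 months.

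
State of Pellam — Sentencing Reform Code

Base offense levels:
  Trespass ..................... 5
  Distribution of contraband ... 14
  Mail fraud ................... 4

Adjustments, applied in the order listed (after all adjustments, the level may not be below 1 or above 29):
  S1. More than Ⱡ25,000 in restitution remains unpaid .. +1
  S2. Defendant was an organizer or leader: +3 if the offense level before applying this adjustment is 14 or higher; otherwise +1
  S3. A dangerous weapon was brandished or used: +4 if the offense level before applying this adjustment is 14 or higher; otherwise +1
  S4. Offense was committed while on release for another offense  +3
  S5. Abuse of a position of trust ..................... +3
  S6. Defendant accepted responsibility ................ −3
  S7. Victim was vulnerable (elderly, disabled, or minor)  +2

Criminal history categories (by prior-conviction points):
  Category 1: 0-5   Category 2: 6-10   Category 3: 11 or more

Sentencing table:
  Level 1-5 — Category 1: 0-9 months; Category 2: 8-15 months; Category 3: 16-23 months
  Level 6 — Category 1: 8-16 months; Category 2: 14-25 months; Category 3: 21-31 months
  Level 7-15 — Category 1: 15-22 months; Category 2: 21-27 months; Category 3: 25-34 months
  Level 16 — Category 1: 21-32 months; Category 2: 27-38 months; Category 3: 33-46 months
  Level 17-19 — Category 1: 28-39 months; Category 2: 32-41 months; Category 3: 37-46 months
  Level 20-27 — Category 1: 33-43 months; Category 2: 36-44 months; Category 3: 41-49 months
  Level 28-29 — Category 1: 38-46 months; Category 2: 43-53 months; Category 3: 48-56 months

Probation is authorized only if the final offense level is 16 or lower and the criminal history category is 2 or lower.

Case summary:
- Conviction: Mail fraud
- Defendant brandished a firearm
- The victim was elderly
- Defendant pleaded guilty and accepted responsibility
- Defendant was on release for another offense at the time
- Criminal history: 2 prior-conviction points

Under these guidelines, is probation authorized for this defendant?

Yes

Base offense level for mail fraud: 4.
S1 does not apply.
S3 applies (level before this adjustment is 4 < 14, so +1): 4 + 1 = 5.
S4 applies: 5 + 3 = 8.
S5 does not apply.
S6 applies: 8 − 3 = 5.
S7 applies: 5 + 2 = 7.
Final offense level: 7.
Criminal history: 2 prior points → Category 1 (0-5).
Level 7 falls in the 7-15 band.
Grid: Level 7-15 × Category 1 = 15-22 months.
Probation check: level 7 ≤ 16 and category 1 ≤ 2 → eligible.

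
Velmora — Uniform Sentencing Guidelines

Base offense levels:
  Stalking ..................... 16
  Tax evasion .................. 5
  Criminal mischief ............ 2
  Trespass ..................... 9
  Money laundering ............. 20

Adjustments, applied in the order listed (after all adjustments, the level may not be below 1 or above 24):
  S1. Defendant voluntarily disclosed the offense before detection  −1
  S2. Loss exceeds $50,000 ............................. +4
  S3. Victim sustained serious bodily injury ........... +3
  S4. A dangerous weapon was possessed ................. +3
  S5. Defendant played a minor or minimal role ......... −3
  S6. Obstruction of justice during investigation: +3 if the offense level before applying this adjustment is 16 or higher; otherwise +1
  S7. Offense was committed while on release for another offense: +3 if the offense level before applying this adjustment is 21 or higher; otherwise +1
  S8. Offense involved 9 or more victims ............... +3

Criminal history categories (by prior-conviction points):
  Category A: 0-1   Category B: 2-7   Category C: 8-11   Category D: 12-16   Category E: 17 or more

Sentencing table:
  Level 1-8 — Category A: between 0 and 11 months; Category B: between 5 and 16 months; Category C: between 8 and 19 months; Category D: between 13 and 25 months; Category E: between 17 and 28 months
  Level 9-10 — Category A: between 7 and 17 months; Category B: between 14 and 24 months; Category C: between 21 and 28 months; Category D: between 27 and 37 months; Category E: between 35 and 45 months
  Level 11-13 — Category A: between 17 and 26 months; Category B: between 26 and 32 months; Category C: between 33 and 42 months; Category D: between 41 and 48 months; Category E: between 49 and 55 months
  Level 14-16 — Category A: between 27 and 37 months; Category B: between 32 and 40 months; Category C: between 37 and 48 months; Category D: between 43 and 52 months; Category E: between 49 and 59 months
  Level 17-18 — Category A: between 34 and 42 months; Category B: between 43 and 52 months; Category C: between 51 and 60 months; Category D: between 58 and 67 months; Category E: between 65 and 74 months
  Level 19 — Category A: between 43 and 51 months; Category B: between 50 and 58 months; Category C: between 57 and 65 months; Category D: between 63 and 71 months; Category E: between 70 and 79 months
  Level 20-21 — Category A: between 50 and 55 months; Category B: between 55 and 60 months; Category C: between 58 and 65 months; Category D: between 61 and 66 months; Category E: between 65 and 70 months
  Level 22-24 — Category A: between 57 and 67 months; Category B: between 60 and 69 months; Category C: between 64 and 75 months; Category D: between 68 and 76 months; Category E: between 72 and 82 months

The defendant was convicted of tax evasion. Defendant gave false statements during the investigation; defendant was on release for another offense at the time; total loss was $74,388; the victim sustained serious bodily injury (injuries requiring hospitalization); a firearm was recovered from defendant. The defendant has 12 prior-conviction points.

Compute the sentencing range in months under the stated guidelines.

Base offense level for tax evasion: 5.
S2 applies: 5 + 4 = 9.
S3 applies: 9 + 3 = 12.
S4 applies: 12 + 3 = 15.
S5 does not apply.
S6 applies (level before this adjustment is 15 < 16, so +1): 15 + 1 = 16.
S7 applies (level before this adjustment is 16 < 21, so +1): 16 + 1 = 17.
Final offense level: 17.
Criminal history: 12 prior points → Category D (12-16).
Level 17 falls in the 17-18 band.
Grid: Level 17-18 × Category D = 58-67 months.

58-67 months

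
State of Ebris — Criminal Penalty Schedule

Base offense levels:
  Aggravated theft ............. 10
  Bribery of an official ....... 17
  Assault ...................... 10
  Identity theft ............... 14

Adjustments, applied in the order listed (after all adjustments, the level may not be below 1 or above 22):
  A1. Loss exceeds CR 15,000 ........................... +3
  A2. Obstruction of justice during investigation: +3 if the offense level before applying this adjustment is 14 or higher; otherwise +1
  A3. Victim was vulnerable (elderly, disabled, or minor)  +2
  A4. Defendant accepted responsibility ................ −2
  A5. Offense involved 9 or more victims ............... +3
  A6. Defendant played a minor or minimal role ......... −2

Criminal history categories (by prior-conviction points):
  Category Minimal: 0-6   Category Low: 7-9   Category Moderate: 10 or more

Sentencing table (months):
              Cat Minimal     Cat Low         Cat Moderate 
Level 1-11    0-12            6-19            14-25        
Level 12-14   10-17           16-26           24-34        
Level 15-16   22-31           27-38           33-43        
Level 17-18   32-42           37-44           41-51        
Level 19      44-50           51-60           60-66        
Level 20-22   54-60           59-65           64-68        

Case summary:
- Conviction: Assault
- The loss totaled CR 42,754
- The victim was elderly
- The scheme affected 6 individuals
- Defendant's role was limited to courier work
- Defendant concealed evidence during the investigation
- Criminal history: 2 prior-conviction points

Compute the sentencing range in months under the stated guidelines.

Base offense level for assault: 10.
A1 applies: 10 + 3 = 13.
A2 applies (level before this adjustment is 13 < 14, so +1): 13 + 1 = 14.
A3 applies: 14 + 2 = 16.
A4 does not apply.
A5 does not apply.
A6 applies: 16 − 2 = 14.
Final offense level: 14.
Criminal history: 2 prior points → Category Minimal (0-6).
Level 14 falls in the 12-14 band.
Grid: Level 12-14 × Category Minimal = 10-17 months.

10-17 months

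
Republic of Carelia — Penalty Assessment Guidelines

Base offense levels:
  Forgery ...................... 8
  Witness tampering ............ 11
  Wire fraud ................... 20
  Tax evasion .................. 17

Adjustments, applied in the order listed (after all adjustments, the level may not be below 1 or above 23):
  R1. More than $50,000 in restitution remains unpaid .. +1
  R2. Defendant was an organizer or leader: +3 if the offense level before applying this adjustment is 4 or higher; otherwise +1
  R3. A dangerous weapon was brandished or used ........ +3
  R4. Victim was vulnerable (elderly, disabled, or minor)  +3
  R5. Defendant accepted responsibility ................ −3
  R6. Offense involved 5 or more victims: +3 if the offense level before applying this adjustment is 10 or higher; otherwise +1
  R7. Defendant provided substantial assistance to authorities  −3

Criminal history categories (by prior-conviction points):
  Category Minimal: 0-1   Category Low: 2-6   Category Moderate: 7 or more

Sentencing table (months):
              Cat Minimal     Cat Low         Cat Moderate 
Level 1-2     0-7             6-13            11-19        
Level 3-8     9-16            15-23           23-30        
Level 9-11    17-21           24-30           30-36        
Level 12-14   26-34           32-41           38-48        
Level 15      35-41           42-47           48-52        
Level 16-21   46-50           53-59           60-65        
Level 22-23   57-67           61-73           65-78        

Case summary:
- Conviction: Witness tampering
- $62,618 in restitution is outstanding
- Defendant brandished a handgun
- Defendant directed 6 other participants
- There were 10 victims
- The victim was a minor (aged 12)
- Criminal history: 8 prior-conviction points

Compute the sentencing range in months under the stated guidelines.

65-78 months

Base offense level for witness tampering: 11.
R1 applies: 11 + 1 = 12.
R2 applies (level before this adjustment is 12 ≥ 4, so +3): 12 + 3 = 15.
R3 applies: 15 + 3 = 18.
R4 applies: 18 + 3 = 21.
R5 does not apply.
R6 applies (level before this adjustment is 21 ≥ 10, so +3): 21 + 3 = 24.
Level 24 exceeds the maximum of 23; capped at 23.
Final offense level: 23.
Criminal history: 8 prior points → Category Moderate (7+).
Level 23 falls in the 22-23 band.
Grid: Level 22-23 × Category Moderate = 65-78 months.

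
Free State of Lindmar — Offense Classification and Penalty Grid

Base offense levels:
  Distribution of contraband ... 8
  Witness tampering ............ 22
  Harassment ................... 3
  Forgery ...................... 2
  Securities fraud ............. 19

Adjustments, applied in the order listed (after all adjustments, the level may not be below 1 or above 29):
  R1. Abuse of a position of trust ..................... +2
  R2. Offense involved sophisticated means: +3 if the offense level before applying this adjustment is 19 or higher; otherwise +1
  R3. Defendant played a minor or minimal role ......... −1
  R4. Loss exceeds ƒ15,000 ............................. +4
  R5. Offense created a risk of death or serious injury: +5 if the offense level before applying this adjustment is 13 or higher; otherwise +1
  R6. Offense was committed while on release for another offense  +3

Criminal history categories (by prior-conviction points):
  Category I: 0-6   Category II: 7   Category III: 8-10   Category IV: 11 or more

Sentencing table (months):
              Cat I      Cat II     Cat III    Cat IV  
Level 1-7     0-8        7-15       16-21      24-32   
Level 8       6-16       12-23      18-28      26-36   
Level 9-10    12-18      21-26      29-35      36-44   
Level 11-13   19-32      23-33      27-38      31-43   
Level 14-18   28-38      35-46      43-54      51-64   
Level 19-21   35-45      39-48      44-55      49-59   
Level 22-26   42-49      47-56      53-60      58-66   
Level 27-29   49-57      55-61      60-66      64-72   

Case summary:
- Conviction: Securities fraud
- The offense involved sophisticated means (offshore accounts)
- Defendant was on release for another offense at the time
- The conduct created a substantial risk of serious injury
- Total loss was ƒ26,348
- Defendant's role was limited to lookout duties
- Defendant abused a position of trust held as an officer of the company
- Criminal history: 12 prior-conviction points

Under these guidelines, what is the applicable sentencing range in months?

Base offense level for securities fraud: 19.
R1 applies: 19 + 2 = 21.
R2 applies (level before this adjustment is 21 ≥ 19, so +3): 21 + 3 = 24.
R3 applies: 24 − 1 = 23.
R4 applies: 23 + 4 = 27.
R5 applies (level before this adjustment is 27 ≥ 13, so +5): 27 + 5 = 32.
R6 applies: 32 + 3 = 35.
Level 35 exceeds the maximum of 29; capped at 29.
Final offense level: 29.
Criminal history: 12 prior points → Category IV (11+).
Level 29 falls in the 27-29 band.
Grid: Level 27-29 × Category IV = 64-72 months.

64-72 months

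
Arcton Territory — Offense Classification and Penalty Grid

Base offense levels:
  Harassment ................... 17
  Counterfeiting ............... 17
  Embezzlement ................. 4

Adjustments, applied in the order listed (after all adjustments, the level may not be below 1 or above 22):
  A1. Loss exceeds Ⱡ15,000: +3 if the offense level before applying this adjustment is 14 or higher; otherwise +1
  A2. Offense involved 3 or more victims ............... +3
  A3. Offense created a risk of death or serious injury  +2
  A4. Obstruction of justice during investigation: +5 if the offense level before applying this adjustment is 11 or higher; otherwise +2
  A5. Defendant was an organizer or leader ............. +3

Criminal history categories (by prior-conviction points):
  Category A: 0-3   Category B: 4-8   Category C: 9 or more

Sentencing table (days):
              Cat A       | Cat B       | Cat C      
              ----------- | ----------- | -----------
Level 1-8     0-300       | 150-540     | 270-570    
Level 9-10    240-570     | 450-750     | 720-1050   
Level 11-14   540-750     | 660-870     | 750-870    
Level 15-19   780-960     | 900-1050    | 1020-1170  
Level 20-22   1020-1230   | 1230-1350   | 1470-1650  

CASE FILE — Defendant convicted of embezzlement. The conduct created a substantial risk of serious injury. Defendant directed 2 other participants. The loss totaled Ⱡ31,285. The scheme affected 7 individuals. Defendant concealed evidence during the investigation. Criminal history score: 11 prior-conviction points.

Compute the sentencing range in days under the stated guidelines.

1020-1170 days

Base offense level for embezzlement: 4.
A1 applies (level before this adjustment is 4 < 14, so +1): 4 + 1 = 5.
A2 applies: 5 + 3 = 8.
A3 applies: 8 + 2 = 10.
A4 applies (level before this adjustment is 10 < 11, so +2): 10 + 2 = 12.
A5 applies: 12 + 3 = 15.
Final offense level: 15.
Criminal history: 11 prior points → Category C (9+).
Level 15 falls in the 15-19 band.
Grid: Level 15-19 × Category C = 1020-1170 days.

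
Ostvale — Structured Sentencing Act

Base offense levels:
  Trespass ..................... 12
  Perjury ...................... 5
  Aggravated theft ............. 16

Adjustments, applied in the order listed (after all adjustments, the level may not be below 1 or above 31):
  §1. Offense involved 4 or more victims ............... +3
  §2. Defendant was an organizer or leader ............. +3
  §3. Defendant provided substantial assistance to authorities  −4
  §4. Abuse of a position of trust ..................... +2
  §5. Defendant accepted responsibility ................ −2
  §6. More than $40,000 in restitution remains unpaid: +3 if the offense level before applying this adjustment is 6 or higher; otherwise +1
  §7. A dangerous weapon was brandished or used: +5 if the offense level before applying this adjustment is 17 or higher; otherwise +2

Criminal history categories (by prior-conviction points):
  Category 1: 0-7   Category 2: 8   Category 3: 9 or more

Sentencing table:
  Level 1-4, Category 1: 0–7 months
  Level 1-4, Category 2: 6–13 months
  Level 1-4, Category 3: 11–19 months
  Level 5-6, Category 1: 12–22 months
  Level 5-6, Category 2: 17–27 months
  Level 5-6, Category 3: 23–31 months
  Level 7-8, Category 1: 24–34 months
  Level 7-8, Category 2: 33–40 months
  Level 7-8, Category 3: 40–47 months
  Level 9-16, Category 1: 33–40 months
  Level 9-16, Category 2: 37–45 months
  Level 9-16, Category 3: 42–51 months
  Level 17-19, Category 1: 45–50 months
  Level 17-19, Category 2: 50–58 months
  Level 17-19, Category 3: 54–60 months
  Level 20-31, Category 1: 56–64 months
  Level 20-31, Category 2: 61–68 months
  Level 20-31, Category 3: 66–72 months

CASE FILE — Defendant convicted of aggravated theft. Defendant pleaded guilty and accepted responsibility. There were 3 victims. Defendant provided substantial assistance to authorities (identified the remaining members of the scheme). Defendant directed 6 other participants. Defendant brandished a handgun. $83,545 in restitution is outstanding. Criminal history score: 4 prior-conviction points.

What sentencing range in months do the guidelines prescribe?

45-50 months

Base offense level for aggravated theft: 16.
§2 applies: 16 + 3 = 19.
§3 applies: 19 − 4 = 15.
§4 does not apply.
§5 applies: 15 − 2 = 13.
§6 applies (level before this adjustment is 13 ≥ 6, so +3): 13 + 3 = 16.
§7 applies (level before this adjustment is 16 < 17, so +2): 16 + 2 = 18.
Final offense level: 18.
Criminal history: 4 prior points → Category 1 (0-7).
Level 18 falls in the 17-19 band.
Grid: Level 17-19 × Category 1 = 45-50 months.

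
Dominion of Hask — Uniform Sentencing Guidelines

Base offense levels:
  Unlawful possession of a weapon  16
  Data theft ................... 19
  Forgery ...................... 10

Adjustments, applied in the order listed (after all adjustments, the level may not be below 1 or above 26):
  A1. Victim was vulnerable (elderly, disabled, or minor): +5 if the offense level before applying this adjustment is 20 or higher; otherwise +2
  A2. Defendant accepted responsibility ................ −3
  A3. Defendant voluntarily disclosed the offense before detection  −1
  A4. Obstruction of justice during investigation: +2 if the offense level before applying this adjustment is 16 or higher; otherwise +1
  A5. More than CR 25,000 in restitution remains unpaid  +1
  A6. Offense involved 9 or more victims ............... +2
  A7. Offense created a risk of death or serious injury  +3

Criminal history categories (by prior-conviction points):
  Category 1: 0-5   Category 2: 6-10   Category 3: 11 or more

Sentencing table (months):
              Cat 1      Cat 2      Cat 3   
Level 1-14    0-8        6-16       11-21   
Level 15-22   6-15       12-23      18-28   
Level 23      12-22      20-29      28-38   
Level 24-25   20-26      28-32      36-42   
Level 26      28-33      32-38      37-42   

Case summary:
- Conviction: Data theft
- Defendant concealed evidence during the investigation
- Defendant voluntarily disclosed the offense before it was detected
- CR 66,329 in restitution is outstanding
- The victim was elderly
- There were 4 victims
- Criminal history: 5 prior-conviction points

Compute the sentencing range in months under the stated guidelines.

12-22 months

Base offense level for data theft: 19.
A1 applies (level before this adjustment is 19 < 20, so +2): 19 + 2 = 21.
A2 does not apply.
A3 applies: 21 − 1 = 20.
A4 applies (level before this adjustment is 20 ≥ 16, so +2): 20 + 2 = 22.
A5 applies: 22 + 1 = 23.
Final offense level: 23.
Criminal history: 5 prior points → Category 1 (0-5).
Level 23 falls in the 23 band.
Grid: Level 23 × Category 1 = 12-22 months.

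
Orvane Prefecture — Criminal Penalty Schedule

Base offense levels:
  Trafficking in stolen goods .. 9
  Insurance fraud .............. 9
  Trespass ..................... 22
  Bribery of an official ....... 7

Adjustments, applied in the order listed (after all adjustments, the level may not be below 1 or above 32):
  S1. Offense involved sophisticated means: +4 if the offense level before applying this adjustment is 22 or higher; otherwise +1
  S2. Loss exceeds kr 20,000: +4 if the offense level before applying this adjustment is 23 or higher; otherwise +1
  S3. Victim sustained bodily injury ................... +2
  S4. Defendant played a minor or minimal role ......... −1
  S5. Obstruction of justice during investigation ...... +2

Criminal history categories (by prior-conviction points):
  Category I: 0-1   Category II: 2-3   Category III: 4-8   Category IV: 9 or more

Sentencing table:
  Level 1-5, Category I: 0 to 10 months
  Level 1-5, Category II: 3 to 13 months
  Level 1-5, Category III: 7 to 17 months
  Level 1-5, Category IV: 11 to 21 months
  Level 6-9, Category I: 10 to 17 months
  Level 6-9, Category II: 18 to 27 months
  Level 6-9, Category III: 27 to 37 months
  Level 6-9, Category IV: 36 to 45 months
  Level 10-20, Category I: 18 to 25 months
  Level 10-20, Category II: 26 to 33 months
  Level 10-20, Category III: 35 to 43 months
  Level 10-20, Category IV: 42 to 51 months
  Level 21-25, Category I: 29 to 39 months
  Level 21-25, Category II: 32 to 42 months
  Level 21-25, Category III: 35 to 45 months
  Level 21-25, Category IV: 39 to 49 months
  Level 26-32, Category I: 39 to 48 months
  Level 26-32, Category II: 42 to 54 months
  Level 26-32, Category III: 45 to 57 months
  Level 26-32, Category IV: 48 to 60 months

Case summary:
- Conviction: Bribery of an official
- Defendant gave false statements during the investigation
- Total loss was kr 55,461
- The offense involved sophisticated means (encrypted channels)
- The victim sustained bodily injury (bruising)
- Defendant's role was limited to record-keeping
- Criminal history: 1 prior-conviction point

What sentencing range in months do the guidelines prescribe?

18-25 months

Base offense level for bribery of an official: 7.
S1 applies (level before this adjustment is 7 < 22, so +1): 7 + 1 = 8.
S2 applies (level before this adjustment is 8 < 23, so +1): 8 + 1 = 9.
S3 applies: 9 + 2 = 11.
S4 applies: 11 − 1 = 10.
S5 applies: 10 + 2 = 12.
Final offense level: 12.
Criminal history: 1 prior point → Category I (0-1).
Level 12 falls in the 10-20 band.
Grid: Level 10-20 × Category I = 18-25 months.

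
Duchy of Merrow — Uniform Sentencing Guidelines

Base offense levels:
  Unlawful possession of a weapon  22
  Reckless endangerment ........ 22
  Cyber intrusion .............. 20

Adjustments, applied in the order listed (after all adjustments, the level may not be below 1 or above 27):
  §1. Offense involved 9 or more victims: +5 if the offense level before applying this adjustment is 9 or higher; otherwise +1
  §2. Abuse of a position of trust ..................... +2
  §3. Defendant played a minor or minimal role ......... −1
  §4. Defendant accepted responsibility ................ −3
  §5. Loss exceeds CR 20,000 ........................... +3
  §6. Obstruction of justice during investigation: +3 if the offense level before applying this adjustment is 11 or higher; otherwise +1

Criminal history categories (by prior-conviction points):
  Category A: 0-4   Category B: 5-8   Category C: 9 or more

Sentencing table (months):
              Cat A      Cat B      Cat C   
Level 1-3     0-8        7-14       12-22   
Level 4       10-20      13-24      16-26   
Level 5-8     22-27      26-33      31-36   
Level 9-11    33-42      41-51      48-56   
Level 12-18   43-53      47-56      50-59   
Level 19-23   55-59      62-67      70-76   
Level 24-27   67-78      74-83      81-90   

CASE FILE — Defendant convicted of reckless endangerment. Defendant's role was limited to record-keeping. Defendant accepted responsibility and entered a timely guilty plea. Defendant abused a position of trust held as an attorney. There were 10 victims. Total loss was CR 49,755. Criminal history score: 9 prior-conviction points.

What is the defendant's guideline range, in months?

81-90 months

Base offense level for reckless endangerment: 22.
§1 applies (level before this adjustment is 22 ≥ 9, so +5): 22 + 5 = 27.
§2 applies: 27 + 2 = 29.
§3 applies: 29 − 1 = 28.
§4 applies: 28 − 3 = 25.
§5 applies: 25 + 3 = 28.
§6 does not apply.
Level 28 exceeds the maximum of 27; capped at 27.
Final offense level: 27.
Criminal history: 9 prior points → Category C (9+).
Level 27 falls in the 24-27 band.
Grid: Level 24-27 × Category C = 81-90 months.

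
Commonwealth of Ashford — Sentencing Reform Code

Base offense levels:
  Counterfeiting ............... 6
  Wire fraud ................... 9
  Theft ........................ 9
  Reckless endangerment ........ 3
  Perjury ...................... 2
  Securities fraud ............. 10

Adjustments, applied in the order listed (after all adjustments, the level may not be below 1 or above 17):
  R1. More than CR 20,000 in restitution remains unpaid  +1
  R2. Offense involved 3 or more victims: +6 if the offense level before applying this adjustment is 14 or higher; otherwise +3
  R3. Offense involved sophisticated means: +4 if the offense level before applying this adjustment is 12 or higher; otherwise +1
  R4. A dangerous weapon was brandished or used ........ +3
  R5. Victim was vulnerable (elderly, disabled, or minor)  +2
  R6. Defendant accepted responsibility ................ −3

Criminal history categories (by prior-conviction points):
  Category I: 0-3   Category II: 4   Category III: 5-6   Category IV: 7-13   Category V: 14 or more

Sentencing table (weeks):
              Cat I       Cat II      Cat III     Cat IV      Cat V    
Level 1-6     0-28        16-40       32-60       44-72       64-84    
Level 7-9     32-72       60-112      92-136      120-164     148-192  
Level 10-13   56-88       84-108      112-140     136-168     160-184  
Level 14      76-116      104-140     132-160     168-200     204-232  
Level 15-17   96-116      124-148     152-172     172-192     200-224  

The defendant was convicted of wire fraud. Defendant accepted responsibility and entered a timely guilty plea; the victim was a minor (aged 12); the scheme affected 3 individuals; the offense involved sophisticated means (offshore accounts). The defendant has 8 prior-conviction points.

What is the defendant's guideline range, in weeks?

Base offense level for wire fraud: 9.
R2 applies (level before this adjustment is 9 < 14, so +3): 9 + 3 = 12.
R3 applies (level before this adjustment is 12 ≥ 12, so +4): 12 + 4 = 16.
R5 applies: 16 + 2 = 18.
R6 applies: 18 − 3 = 15.
Final offense level: 15.
Criminal history: 8 prior points → Category IV (7-13).
Level 15 falls in the 15-17 band.
Grid: Level 15-17 × Category IV = 172-192 weeks.

172-192 weeks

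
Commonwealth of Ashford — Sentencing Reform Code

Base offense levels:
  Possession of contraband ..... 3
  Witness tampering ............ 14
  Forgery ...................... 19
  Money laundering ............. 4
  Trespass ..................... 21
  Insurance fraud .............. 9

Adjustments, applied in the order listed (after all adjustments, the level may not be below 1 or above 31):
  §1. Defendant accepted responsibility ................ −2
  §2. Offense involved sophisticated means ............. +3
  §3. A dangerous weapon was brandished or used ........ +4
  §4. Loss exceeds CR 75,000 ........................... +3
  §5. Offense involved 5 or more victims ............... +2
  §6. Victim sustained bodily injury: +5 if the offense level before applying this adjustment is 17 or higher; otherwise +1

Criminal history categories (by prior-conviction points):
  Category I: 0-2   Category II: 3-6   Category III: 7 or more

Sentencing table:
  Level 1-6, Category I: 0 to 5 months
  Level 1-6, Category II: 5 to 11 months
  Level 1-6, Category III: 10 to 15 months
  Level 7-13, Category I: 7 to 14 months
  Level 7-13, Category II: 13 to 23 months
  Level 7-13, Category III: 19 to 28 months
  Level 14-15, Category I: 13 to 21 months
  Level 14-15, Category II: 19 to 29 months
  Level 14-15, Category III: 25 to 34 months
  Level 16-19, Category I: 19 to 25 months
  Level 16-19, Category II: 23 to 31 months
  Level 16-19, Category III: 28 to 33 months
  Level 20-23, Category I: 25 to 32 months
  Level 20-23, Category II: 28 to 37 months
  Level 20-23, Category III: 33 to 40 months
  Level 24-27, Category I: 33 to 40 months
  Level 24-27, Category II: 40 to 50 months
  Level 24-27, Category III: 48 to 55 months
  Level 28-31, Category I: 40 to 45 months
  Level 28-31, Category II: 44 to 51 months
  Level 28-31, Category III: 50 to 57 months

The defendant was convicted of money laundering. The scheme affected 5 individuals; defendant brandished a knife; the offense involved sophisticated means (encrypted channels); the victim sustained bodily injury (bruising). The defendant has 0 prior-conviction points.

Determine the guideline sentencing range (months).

Base offense level for money laundering: 4.
§1 does not apply.
§2 applies: 4 + 3 = 7.
§3 applies: 7 + 4 = 11.
§5 applies: 11 + 2 = 13.
§6 applies (level before this adjustment is 13 < 17, so +1): 13 + 1 = 14.
Final offense level: 14.
Criminal history: 0 prior points → Category I (0-2).
Level 14 falls in the 14-15 band.
Grid: Level 14-15 × Category I = 13-21 months.

13-21 months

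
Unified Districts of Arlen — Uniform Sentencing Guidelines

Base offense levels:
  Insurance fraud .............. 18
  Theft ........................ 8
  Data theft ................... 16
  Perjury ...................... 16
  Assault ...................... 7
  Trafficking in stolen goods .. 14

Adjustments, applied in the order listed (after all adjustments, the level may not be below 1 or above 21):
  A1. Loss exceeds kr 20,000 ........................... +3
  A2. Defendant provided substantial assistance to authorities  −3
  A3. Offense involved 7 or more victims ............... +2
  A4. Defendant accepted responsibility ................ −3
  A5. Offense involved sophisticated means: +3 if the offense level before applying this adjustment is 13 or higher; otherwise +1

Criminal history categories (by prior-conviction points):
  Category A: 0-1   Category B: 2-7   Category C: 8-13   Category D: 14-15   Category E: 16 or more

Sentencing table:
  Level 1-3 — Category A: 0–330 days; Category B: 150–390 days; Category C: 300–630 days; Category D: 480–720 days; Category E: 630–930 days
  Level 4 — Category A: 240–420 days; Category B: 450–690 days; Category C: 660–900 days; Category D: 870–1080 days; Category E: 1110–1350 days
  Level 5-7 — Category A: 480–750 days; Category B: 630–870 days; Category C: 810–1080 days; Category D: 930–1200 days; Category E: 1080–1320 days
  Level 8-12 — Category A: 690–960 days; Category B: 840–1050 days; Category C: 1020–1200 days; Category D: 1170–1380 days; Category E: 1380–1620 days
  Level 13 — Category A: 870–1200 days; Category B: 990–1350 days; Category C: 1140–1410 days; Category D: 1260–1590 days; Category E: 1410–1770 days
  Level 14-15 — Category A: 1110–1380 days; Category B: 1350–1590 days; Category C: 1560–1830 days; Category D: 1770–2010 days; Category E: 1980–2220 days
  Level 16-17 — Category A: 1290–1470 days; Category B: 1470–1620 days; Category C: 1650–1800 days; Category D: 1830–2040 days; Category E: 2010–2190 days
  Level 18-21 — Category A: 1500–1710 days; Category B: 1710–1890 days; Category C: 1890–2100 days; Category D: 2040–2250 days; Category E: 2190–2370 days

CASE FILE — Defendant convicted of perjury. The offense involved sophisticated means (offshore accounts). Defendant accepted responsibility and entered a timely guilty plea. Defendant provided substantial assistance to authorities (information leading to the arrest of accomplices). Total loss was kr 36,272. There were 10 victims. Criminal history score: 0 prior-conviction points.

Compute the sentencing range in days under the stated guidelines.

1500-1710 days

Base offense level for perjury: 16.
A1 applies: 16 + 3 = 19.
A2 applies: 19 − 3 = 16.
A3 applies: 16 + 2 = 18.
A4 applies: 18 − 3 = 15.
A5 applies (level before this adjustment is 15 ≥ 13, so +3): 15 + 3 = 18.
Final offense level: 18.
Criminal history: 0 prior points → Category A (0-1).
Level 18 falls in the 18-21 band.
Grid: Level 18-21 × Category A = 1500-1710 days.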